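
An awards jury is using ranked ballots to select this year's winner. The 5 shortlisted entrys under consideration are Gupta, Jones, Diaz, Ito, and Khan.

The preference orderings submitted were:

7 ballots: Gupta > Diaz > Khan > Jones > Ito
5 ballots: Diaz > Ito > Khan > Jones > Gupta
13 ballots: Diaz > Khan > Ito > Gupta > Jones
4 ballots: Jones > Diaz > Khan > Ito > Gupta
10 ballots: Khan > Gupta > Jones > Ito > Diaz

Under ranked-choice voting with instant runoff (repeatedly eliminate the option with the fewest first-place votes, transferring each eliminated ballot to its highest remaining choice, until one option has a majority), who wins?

Round 1: Diaz 18, Khan 10, Gupta 7, Jones 4, Ito 0. Ito has the fewest and is eliminated.
Round 2: Diaz 18, Khan 10, Gupta 7, Jones 4. Jones has the fewest and is eliminated.
Round 3: Diaz 22, Khan 10, Gupta 7. Diaz has a majority.

Diaz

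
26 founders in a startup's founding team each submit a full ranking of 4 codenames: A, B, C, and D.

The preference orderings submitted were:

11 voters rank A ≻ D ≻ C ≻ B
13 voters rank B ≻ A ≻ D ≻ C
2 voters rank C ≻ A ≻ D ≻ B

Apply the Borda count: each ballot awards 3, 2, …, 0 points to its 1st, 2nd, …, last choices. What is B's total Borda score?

39

Borda scores:
  A: 11·3 + 13·2 + 2·2 = 63
  B: 11·0 + 13·3 + 2·0 = 39
  C: 11·1 + 13·0 + 2·3 = 17
  D: 11·2 + 13·1 + 2·1 = 37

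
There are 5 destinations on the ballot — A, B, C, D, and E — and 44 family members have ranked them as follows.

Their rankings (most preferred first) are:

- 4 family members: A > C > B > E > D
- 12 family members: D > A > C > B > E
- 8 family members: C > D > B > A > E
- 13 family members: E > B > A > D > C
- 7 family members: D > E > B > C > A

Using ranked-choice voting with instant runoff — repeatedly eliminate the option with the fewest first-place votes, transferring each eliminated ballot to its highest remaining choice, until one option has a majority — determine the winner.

Round 1: D 19, E 13, C 8, A 4, B 0. B has the fewest and is eliminated.
Round 2: D 19, E 13, C 8, A 4. A has the fewest and is eliminated.
Round 3: D 19, E 13, C 12. C has the fewest and is eliminated.
Round 4: D 27, E 17. D has a majority.

D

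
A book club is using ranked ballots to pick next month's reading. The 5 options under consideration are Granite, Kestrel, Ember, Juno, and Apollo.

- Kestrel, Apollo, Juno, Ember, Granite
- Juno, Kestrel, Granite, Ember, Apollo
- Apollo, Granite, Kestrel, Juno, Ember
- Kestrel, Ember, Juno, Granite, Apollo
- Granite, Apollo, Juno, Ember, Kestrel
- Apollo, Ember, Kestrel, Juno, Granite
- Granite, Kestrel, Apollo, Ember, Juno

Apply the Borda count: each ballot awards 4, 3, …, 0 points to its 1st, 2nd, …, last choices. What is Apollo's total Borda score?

16

Borda scores:
  Granite: 0 + 2 + 3 + 1 + 4 + 0 + 4 = 14
  Kestrel: 4 + 3 + 2 + 4 + 0 + 2 + 3 = 18
  Ember: 1 + 1 + 0 + 3 + 1 + 3 + 1 = 10
  Juno: 2 + 4 + 1 + 2 + 2 + 1 + 0 = 12
  Apollo: 3 + 0 + 4 + 0 + 3 + 4 + 2 = 16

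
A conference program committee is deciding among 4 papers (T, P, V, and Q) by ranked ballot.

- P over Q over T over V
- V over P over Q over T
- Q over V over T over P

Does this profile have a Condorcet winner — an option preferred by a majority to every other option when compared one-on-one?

No

Head-to-head results (3 voters total):
T vs P: P wins 2–1.
T vs V: V wins 2–1.
T vs Q: Q wins 3–0.
P vs V: V wins 2–1.
P vs Q: P wins 2–1.
V vs Q: Q wins 2–1.
No candidate beats all others: P beats Q beats V beats P, a majority cycle.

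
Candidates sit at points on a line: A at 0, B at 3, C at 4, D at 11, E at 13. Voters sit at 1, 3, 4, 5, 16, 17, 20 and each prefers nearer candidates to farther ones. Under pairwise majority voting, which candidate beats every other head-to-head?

C

With single-peaked preferences on a line, the Condorcet winner is the candidate closest to the median voter.
The median voter (position 5) is closest to C at 4.
Check: C vs A — voters closer to C: 6 of 7.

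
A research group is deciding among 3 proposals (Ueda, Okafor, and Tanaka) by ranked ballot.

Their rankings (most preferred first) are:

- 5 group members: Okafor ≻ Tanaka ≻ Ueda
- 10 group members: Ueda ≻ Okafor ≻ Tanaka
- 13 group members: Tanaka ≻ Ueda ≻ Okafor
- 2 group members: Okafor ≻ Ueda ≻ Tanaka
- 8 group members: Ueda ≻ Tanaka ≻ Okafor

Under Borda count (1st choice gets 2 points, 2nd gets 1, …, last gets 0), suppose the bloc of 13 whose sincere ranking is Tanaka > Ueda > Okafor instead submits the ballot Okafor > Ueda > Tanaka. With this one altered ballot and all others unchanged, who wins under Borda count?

Borda totals with the altered ballot: Ueda 51, Okafor 50, Tanaka 13.
The winner is unchanged: still Ueda.

Ueda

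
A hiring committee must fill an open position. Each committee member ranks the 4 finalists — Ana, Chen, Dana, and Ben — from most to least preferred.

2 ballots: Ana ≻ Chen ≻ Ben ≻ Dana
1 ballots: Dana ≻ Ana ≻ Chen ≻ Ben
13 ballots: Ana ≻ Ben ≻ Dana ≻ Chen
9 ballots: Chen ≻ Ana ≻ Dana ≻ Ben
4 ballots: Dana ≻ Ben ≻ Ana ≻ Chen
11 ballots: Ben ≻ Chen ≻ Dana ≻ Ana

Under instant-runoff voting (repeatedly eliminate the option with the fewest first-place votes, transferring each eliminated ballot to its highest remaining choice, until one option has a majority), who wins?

Ana

Round 1: Ana 15, Ben 11, Chen 9, Dana 5. Dana has the fewest and is eliminated.
Round 2: Ana 16, Ben 15, Chen 9. Chen has the fewest and is eliminated.
Round 3: Ana 25, Ben 15. Ana has a majority.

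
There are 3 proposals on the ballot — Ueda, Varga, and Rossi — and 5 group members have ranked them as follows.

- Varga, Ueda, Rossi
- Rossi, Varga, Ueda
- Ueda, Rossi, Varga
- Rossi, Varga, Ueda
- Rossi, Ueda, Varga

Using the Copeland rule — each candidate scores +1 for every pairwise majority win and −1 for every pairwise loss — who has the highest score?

Rossi

Pairwise results:
  Ueda vs Varga: Varga wins 3–2.
  Ueda vs Rossi: Rossi wins 3–2.
  Varga vs Rossi: Rossi wins 4–1.
Copeland scores (wins − losses):
  Ueda: 0 − 2 = -2
  Varga: 1 − 1 = 0
  Rossi: 2 − 0 = 2
Rossi has the best Copeland score.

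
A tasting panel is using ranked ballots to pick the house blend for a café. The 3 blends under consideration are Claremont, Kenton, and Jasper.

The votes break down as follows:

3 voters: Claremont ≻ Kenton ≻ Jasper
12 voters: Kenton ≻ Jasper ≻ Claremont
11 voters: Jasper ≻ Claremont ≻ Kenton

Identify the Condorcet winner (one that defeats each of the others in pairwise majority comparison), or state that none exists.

None — there is no Condorcet winner

Head-to-head results (26 voters total):
Claremont vs Kenton: Claremont wins 14–12.
Claremont vs Jasper: Jasper wins 23–3.
Kenton vs Jasper: Kenton wins 15–11.
No candidate beats all others: Claremont beats Kenton beats Jasper beats Claremont, a majority cycle.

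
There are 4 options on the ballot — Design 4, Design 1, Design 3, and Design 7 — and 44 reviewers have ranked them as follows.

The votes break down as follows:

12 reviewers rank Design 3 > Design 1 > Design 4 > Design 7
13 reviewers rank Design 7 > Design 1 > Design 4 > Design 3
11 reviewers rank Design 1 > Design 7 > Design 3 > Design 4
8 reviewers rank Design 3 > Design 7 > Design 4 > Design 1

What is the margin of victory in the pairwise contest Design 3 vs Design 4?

Ballots ranking Design 3 above Design 4: 12+11+8 = 31.
Ballots ranking Design 4 above Design 3: 13.
Design 3 wins 31–13, a margin of 18.

18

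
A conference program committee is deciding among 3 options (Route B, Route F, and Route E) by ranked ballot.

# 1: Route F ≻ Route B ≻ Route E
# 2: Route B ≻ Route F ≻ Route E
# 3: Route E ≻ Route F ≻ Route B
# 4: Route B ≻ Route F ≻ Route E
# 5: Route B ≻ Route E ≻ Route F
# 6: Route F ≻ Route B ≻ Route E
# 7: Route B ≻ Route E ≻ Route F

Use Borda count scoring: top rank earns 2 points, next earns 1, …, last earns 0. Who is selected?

Route B

Borda scores:
  Route B: 1 + 2 + 0 + 2 + 2 + 1 + 2 = 10
  Route F: 2 + 1 + 1 + 1 + 0 + 2 + 0 = 7
  Route E: 0 + 0 + 2 + 0 + 1 + 0 + 1 = 4
Route B has the highest total.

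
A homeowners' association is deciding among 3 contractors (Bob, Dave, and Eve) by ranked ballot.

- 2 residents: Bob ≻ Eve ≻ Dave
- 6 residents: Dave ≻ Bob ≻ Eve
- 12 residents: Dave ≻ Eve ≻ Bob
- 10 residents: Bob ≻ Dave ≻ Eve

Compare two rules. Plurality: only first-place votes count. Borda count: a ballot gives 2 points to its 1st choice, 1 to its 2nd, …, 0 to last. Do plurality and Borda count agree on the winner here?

Plurality first-place counts: Bob 12, Dave 18, Eve 0 → Dave.
Borda totals: Bob 30, Dave 46, Eve 14 → Dave.
The two rules agree on Dave.

Yes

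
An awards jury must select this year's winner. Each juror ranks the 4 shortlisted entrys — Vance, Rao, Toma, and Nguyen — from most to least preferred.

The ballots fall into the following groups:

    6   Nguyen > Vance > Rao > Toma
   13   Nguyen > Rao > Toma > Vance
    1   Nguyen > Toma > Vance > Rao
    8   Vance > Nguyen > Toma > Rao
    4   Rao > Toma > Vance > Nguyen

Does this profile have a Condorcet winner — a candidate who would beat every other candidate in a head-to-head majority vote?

Head-to-head results (32 voters total):
Vance vs Rao: Rao wins 17–15.
Vance vs Toma: Toma wins 18–14.
Vance vs Nguyen: Nguyen wins 20–12.
Rao vs Toma: Rao wins 23–9.
Rao vs Nguyen: Nguyen wins 28–4.
Toma vs Nguyen: Nguyen wins 28–4.
Nguyen beats each rival — Vance (20–12), Rao (28–4), Toma (28–4) — so Nguyen is the Condorcet winner.

Yes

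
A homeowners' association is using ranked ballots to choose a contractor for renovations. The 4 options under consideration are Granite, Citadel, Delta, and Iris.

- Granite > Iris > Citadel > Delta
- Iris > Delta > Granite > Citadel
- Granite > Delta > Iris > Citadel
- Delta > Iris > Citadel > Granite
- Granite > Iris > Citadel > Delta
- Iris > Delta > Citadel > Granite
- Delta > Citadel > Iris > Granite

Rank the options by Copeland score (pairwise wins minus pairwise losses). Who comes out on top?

Iris

Pairwise results:
  Granite vs Citadel: Granite wins 4–3.
  Granite vs Delta: Delta wins 4–3.
  Granite vs Iris: Iris wins 4–3.
  Citadel vs Delta: Delta wins 5–2.
  Citadel vs Iris: Iris wins 6–1.
  Delta vs Iris: Iris wins 4–3.
Copeland scores (wins − losses):
  Granite: 1 − 2 = -1
  Citadel: 0 − 3 = -3
  Delta: 2 − 1 = 1
  Iris: 3 − 0 = 3
Iris has the best Copeland score.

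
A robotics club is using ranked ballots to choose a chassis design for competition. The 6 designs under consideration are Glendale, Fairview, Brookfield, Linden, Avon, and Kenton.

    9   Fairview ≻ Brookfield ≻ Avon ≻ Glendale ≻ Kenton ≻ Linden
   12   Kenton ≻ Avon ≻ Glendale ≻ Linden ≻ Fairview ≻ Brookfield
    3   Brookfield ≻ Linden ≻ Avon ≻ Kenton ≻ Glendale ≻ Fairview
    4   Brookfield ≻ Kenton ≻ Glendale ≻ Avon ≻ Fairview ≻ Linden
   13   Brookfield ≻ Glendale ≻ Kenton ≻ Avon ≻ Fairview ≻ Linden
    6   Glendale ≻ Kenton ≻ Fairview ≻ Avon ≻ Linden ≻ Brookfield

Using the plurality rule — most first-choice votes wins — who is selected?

Brookfield

First-place vote totals:
  Glendale: 6
  Fairview: 9
  Brookfield: 20
  Linden: 0
  Avon: 0
  Kenton: 12
Brookfield has the most first-place votes.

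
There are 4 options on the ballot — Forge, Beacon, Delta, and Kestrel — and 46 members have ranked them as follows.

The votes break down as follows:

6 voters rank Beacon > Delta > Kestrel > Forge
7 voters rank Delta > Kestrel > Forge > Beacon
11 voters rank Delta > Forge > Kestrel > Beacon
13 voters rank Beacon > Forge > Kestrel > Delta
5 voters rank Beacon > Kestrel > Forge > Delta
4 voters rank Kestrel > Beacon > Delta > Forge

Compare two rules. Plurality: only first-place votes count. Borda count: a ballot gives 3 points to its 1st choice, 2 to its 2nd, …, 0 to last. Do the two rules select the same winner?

Plurality first-place counts: Forge 0, Beacon 24, Delta 18, Kestrel 4 → Beacon.
Borda totals: Forge 60, Beacon 80, Delta 70, Kestrel 66 → Beacon.
The two rules agree on Beacon.

Yes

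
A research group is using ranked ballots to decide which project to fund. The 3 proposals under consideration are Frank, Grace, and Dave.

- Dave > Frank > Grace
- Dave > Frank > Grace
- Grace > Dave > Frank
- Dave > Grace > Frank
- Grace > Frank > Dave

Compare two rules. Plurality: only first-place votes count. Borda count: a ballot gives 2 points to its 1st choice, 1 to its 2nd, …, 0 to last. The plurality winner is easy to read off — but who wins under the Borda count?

Plurality first-place counts: Frank 0, Grace 2, Dave 3 → Dave.
Borda totals: Frank 3, Grace 5, Dave 7 → Dave.

Dave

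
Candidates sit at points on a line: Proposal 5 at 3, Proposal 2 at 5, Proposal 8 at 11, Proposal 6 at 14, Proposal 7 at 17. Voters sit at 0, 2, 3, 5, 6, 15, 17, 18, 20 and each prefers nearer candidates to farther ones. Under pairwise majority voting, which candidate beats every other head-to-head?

With single-peaked preferences on a line, the Condorcet winner is the candidate closest to the median voter.
The median voter (position 6) is closest to Proposal 2 at 5.
Check: Proposal 2 vs Proposal 7 — voters closer to Proposal 2: 5 of 9.

Proposal 2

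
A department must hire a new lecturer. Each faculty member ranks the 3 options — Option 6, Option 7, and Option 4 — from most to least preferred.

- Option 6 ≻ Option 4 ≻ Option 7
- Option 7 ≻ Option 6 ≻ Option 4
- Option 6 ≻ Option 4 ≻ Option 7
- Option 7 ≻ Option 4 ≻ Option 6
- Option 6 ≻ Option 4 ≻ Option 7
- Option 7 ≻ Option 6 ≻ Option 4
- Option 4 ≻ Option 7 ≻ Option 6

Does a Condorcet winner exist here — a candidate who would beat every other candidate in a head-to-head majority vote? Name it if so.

Head-to-head results (7 voters total):
Option 6 vs Option 7: Option 7 wins 4–3.
Option 6 vs Option 4: Option 6 wins 5–2.
Option 7 vs Option 4: Option 4 wins 4–3.
No candidate beats all others: Option 6 beats Option 4 beats Option 7 beats Option 6, a majority cycle.

There is no Condorcet winner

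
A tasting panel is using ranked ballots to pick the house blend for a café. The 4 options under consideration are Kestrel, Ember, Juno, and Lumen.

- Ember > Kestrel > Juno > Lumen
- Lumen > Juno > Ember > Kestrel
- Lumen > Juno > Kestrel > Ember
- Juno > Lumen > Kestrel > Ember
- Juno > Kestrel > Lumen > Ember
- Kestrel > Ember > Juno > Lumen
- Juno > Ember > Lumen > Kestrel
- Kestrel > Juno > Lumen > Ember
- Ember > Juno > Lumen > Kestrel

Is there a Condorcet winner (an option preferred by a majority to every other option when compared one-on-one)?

Yes

Head-to-head results (9 voters total):
Kestrel vs Ember: Kestrel wins 5–4.
Kestrel vs Juno: Juno wins 6–3.
Kestrel vs Lumen: Lumen wins 5–4.
Ember vs Juno: Juno wins 6–3.
Ember vs Lumen: Lumen wins 5–4.
Juno vs Lumen: Juno wins 7–2.
Juno beats each rival — Kestrel (6–3), Ember (6–3), Lumen (7–2) — so Juno is the Condorcet winner.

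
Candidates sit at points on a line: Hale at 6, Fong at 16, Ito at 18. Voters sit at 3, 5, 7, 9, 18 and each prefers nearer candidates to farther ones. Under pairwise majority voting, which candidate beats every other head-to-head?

Hale

With single-peaked preferences on a line, the Condorcet winner is the candidate closest to the median voter.
The median voter (position 7) is closest to Hale at 6.
Check: Hale vs Fong — voters closer to Hale: 4 of 5.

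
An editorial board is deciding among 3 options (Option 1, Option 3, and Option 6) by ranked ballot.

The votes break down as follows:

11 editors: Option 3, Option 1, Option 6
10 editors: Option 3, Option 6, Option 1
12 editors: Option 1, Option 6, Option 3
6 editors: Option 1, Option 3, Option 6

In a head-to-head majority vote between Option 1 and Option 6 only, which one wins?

Option 1

Ballots ranking Option 1 above Option 6: 11+12+6 = 29.
Ballots ranking Option 6 above Option 1: 10.
Option 1 wins the head-to-head, 29–10.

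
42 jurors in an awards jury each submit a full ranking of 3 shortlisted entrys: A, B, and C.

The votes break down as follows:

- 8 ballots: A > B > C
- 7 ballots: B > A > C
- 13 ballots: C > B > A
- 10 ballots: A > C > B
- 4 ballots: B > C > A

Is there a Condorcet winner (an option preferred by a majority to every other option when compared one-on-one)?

Head-to-head results (42 voters total):
A vs B: B wins 24–18.
A vs C: A wins 25–17.
B vs C: C wins 23–19.
No candidate beats all others: A beats C beats B beats A, a majority cycle.

No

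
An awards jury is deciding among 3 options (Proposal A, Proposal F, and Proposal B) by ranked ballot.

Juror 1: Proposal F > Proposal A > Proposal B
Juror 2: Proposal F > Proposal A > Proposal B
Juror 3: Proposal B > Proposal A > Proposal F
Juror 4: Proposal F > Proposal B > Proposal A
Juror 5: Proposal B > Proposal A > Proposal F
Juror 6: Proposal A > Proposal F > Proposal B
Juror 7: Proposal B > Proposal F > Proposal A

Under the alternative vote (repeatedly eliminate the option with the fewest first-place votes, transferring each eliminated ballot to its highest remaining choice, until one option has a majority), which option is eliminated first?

Round 1: Proposal F 3, Proposal B 3, Proposal A 1. Proposal A has the fewest and is eliminated.
Round 2: Proposal F 4, Proposal B 3. Proposal F has a majority.

Proposal A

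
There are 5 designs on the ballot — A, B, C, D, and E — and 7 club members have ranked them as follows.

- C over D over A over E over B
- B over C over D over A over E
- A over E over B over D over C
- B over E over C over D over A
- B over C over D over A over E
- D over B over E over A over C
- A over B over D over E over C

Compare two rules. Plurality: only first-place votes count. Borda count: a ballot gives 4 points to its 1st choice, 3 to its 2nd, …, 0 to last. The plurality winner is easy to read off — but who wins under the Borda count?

B

Plurality first-place counts: A 2, B 3, C 1, D 1, E 0 → B.
Borda totals: A 13, B 20, C 12, D 15, E 10 → B.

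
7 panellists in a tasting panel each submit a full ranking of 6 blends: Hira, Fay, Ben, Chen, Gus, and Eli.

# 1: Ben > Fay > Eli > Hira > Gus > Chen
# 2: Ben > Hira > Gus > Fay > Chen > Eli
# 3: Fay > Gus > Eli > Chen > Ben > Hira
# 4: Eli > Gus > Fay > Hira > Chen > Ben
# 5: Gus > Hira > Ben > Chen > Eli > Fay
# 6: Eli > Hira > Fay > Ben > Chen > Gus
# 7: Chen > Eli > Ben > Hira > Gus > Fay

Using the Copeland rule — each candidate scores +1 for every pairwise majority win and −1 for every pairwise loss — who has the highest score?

Pairwise results:
  Hira vs Fay: Hira wins 4–3.
  Hira vs Ben: Ben wins 4–3.
  Hira vs Chen: Hira wins 5–2.
  Hira vs Gus: Hira wins 4–3.
  Hira vs Eli: Eli wins 5–2.
  Fay vs Ben: Ben wins 4–3.
  Fay vs Chen: Fay wins 5–2.
  Fay vs Gus: Gus wins 4–3.
  Fay vs Eli: Eli wins 4–3.
  Ben vs Chen: Ben wins 4–3.
  Ben vs Gus: Ben wins 4–3.
  Ben vs Eli: Eli wins 4–3.
  Chen vs Gus: Gus wins 5–2.
  Chen vs Eli: Eli wins 4–3.
  Gus vs Eli: Eli wins 4–3.
Copeland scores (wins − losses):
  Hira: 3 − 2 = 1
  Fay: 1 − 4 = -3
  Ben: 4 − 1 = 3
  Chen: 0 − 5 = -5
  Gus: 2 − 3 = -1
  Eli: 5 − 0 = 5
Eli has the best Copeland score.

Eli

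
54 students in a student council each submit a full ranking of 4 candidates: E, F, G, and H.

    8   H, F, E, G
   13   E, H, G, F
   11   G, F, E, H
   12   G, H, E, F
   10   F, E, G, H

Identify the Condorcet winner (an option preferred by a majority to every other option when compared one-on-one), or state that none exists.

Head-to-head results (54 voters total):
E vs F: F wins 29–25.
E vs G: E wins 31–23.
E vs H: E wins 34–20.
F vs G: G wins 36–18.
F vs H: H wins 33–21.
G vs H: G wins 33–21.
No candidate beats all others: E beats G beats F beats E, a majority cycle.

None — there is no Condorcet winner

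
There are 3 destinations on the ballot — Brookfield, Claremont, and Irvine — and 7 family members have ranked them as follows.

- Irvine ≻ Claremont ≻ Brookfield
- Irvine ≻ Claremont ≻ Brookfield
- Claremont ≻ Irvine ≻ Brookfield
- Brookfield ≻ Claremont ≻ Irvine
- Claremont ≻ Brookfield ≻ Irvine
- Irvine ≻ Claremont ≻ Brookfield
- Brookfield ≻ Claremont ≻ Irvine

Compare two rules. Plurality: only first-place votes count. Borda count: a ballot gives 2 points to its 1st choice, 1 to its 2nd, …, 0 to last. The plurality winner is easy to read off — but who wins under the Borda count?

Plurality first-place counts: Brookfield 2, Claremont 2, Irvine 3 → Irvine.
Borda totals: Brookfield 5, Claremont 9, Irvine 7 → Claremont.

Claremont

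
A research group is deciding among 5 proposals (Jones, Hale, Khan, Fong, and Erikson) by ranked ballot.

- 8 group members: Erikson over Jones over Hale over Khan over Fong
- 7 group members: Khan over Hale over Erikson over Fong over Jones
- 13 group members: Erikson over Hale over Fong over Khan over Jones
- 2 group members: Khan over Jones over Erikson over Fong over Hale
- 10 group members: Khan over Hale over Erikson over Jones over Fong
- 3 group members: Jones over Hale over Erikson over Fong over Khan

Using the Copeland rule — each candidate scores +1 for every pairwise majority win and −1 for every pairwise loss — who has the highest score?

Erikson

Pairwise results:
  Jones vs Hale: Hale wins 30–13.
  Jones vs Khan: Khan wins 32–11.
  Jones vs Fong: Jones wins 23–20.
  Jones vs Erikson: Erikson wins 38–5.
  Hale vs Khan: Hale wins 24–19.
  Hale vs Fong: Hale wins 41–2.
  Hale vs Erikson: Erikson wins 23–20.
  Khan vs Fong: Khan wins 27–16.
  Khan vs Erikson: Erikson wins 24–19.
  Fong vs Erikson: Erikson wins 43–0.
Copeland scores (wins − losses):
  Jones: 1 − 3 = -2
  Hale: 3 − 1 = 2
  Khan: 2 − 2 = 0
  Fong: 0 − 4 = -4
  Erikson: 4 − 0 = 4
Erikson has the best Copeland score.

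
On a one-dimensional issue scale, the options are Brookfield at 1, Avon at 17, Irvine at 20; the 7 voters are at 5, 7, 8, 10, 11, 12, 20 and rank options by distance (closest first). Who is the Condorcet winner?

With single-peaked preferences on a line, the Condorcet winner is the candidate closest to the median voter.
The median voter (position 10) is closest to Avon at 17.
Check: Avon vs Brookfield — voters closer to Avon: 4 of 7.

Avon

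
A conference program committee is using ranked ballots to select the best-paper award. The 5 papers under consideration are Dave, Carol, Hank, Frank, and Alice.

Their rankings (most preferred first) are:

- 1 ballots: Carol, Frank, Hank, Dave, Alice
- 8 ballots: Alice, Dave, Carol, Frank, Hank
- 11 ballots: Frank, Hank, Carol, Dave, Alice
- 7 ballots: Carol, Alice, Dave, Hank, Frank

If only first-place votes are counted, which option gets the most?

Frank

First-place vote totals:
  Dave: 0
  Carol: 8
  Hank: 0
  Frank: 11
  Alice: 8
Frank has the most first-place votes.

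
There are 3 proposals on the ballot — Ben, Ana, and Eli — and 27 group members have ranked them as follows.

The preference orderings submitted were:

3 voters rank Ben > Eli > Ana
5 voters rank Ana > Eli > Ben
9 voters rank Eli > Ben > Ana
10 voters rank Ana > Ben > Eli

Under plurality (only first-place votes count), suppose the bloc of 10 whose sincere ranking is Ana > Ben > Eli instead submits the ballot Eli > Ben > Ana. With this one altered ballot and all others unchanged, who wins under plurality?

Eli

First-place totals with the altered ballot: Ben 3, Ana 5, Eli 19.
The switch changes the winner from Ana to Eli.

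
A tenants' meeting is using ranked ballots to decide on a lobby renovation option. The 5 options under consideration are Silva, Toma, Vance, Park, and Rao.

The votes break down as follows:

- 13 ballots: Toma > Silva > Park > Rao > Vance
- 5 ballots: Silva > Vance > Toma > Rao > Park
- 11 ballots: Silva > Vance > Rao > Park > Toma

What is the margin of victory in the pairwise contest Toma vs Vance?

3

Ballots ranking Toma above Vance: 13.
Ballots ranking Vance above Toma: 5+11 = 16.
Vance wins 16–13, a margin of 3.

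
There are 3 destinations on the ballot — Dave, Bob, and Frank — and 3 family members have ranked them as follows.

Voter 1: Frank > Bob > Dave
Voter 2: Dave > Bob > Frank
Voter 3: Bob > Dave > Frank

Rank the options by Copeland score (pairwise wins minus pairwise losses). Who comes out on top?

Pairwise results:
  Dave vs Bob: Bob wins 2–1.
  Dave vs Frank: Dave wins 2–1.
  Bob vs Frank: Bob wins 2–1.
Copeland scores (wins − losses):
  Dave: 1 − 1 = 0
  Bob: 2 − 0 = 2
  Frank: 0 − 2 = -2
Bob has the best Copeland score.

Bob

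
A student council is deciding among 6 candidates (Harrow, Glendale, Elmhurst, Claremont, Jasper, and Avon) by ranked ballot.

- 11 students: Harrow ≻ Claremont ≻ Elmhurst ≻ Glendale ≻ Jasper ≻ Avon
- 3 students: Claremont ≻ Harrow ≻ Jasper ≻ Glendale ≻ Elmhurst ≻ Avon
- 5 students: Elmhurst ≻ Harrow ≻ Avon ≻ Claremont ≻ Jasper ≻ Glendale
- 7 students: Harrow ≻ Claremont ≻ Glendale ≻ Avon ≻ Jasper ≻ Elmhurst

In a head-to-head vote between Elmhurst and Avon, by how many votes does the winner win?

12

Ballots ranking Elmhurst above Avon: 11+3+5 = 19.
Ballots ranking Avon above Elmhurst: 7.
Elmhurst wins 19–7, a margin of 12.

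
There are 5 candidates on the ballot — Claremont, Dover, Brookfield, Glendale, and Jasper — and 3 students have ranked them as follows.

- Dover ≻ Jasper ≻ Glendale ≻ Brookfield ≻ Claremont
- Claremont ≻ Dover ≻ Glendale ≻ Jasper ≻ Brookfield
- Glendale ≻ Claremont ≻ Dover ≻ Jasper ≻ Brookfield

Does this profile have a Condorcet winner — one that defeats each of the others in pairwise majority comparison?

Head-to-head results (3 voters total):
Claremont vs Dover: Claremont wins 2–1.
Claremont vs Brookfield: Claremont wins 2–1.
Claremont vs Glendale: Glendale wins 2–1.
Claremont vs Jasper: Claremont wins 2–1.
Dover vs Brookfield: Dover wins 3–0.
Dover vs Glendale: Dover wins 2–1.
Dover vs Jasper: Dover wins 3–0.
Brookfield vs Glendale: Glendale wins 3–0.
Brookfield vs Jasper: Jasper wins 3–0.
Glendale vs Jasper: Glendale wins 2–1.
No candidate beats all others: Claremont beats Dover beats Glendale beats Claremont, a majority cycle.

No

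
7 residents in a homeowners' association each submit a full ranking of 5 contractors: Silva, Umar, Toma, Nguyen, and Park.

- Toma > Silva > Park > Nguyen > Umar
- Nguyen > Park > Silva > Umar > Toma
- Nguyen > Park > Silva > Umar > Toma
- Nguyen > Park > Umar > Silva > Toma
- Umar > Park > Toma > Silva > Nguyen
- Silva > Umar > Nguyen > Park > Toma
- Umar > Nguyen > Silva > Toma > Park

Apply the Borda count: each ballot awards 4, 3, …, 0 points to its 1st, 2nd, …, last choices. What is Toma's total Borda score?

7

Borda scores:
  Silva: 3 + 2 + 2 + 1 + 1 + 4 + 2 = 15
  Umar: 0 + 1 + 1 + 2 + 4 + 3 + 4 = 15
  Toma: 4 + 0 + 0 + 0 + 2 + 0 + 1 = 7
  Nguyen: 1 + 4 + 4 + 4 + 0 + 2 + 3 = 18
  Park: 2 + 3 + 3 + 3 + 3 + 1 + 0 = 15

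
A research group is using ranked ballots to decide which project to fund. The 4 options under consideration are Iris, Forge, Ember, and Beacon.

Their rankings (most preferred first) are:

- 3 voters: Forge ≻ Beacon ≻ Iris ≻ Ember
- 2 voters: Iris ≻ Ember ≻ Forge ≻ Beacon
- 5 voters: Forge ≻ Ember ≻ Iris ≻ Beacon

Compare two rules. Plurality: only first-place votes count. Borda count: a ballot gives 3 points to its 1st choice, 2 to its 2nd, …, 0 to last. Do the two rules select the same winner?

Yes

Plurality first-place counts: Iris 2, Forge 8, Ember 0, Beacon 0 → Forge.
Borda totals: Iris 14, Forge 26, Ember 14, Beacon 6 → Forge.
The two rules agree on Forge.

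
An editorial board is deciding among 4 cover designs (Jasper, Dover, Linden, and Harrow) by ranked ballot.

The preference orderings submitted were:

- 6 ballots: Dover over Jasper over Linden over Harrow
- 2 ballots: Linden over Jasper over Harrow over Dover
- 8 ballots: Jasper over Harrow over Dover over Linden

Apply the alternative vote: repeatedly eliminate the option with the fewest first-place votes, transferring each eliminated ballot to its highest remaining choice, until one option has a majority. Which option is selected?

Jasper

Round 1: Jasper 8, Dover 6, Linden 2, Harrow 0. Harrow has the fewest and is eliminated.
Round 2: Jasper 8, Dover 6, Linden 2. Linden has the fewest and is eliminated.
Round 3: Jasper 10, Dover 6. Jasper has a majority.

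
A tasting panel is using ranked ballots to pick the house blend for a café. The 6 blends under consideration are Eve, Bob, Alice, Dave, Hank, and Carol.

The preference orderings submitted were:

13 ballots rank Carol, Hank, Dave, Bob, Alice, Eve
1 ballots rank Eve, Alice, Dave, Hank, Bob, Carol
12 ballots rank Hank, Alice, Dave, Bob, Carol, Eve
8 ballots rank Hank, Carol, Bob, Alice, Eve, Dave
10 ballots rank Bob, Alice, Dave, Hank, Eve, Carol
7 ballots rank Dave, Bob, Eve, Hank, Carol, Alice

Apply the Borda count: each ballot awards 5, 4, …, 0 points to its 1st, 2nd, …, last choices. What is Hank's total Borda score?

188

Borda scores:
  Eve: 13·0 + 5 + 12·0 + 8·1 + 10·1 + 7·3 = 44
  Bob: 13·2 + 1 + 12·2 + 8·3 + 10·5 + 7·4 = 153
  Alice: 13·1 + 4 + 12·4 + 8·2 + 10·4 + 7·0 = 121
  Dave: 13·3 + 3 + 12·3 + 8·0 + 10·3 + 7·5 = 143
  Hank: 13·4 + 2 + 12·5 + 8·5 + 10·2 + 7·2 = 188
  Carol: 13·5 + 0 + 12·1 + 8·4 + 10·0 + 7·1 = 116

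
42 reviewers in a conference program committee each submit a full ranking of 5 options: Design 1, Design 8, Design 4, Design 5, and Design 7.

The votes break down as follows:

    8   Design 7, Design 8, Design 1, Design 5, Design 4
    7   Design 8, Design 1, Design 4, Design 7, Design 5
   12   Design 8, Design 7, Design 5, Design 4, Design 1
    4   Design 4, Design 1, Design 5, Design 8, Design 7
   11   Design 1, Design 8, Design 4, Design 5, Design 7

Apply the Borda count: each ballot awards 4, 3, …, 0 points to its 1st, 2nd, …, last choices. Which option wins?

Design 8

Borda scores:
  Design 1: 8·2 + 7·3 + 12·0 + 4·3 + 11·4 = 93
  Design 8: 8·3 + 7·4 + 12·4 + 4·1 + 11·3 = 137
  Design 4: 8·0 + 7·2 + 12·1 + 4·4 + 11·2 = 64
  Design 5: 8·1 + 7·0 + 12·2 + 4·2 + 11·1 = 51
  Design 7: 8·4 + 7·1 + 12·3 + 4·0 + 11·0 = 75
Design 8 has the highest total.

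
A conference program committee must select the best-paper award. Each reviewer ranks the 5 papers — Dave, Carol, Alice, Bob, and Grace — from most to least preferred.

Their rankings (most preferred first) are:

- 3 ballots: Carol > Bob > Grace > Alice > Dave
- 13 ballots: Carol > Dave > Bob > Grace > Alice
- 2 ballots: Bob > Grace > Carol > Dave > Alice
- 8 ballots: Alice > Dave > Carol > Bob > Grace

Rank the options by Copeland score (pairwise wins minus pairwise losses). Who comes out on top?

Pairwise results:
  Dave vs Carol: Carol wins 18–8.
  Dave vs Alice: Dave wins 15–11.
  Dave vs Bob: Dave wins 21–5.
  Dave vs Grace: Dave wins 21–5.
  Carol vs Alice: Carol wins 18–8.
  Carol vs Bob: Carol wins 24–2.
  Carol vs Grace: Carol wins 24–2.
  Alice vs Bob: Bob wins 18–8.
  Alice vs Grace: Grace wins 18–8.
  Bob vs Grace: Bob wins 26–0.
Copeland scores (wins − losses):
  Dave: 3 − 1 = 2
  Carol: 4 − 0 = 4
  Alice: 0 − 4 = -4
  Bob: 2 − 2 = 0
  Grace: 1 − 3 = -2
Carol has the best Copeland score.

Carol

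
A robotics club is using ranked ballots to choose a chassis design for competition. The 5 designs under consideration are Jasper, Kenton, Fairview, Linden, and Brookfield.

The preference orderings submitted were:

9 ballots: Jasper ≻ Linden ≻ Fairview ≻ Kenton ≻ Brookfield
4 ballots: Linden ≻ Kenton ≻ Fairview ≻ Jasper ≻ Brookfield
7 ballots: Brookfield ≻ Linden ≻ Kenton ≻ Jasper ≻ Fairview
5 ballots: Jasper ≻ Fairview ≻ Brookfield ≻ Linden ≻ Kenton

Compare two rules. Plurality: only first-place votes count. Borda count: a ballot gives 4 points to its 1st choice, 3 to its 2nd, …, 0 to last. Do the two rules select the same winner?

No

Plurality first-place counts: Jasper 14, Kenton 0, Fairview 0, Linden 4, Brookfield 7 → Jasper.
Borda totals: Jasper 67, Kenton 35, Fairview 41, Linden 69, Brookfield 38 → Linden.
The two rules disagree: plurality picks Jasper, Borda picks Linden.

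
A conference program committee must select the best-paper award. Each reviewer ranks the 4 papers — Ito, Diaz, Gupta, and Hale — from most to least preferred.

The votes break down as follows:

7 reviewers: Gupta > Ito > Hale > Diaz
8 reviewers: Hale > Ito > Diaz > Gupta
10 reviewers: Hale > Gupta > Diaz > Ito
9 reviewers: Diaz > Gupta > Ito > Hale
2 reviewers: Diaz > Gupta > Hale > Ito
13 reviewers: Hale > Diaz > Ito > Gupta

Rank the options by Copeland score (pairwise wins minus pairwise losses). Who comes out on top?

Pairwise results:
  Ito vs Diaz: Diaz wins 34–15.
  Ito vs Gupta: Gupta wins 28–21.
  Ito vs Hale: Hale wins 33–16.
  Diaz vs Gupta: Diaz wins 32–17.
  Diaz vs Hale: Hale wins 38–11.
  Gupta vs Hale: Hale wins 31–18.
Copeland scores (wins − losses):
  Ito: 0 − 3 = -3
  Diaz: 2 − 1 = 1
  Gupta: 1 − 2 = -1
  Hale: 3 − 0 = 3
Hale has the best Copeland score.

Hale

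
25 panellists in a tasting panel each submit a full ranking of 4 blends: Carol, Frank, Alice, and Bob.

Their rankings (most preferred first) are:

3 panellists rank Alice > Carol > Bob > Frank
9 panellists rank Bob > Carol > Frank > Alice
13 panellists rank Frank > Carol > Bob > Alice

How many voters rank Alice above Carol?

Ballots ranking Alice above Carol: 3.
Ballots ranking Carol above Alice: 9+13 = 22.
So 3 of 25 voters prefer Alice to Carol.

3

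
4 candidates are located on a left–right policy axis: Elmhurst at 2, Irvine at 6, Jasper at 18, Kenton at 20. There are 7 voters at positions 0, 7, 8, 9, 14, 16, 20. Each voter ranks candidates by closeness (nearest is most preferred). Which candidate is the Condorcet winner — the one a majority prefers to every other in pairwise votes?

With single-peaked preferences on a line, the Condorcet winner is the candidate closest to the median voter.
The median voter (position 9) is closest to Irvine at 6.
Check: Irvine vs Jasper — voters closer to Irvine: 4 of 7.

Irvine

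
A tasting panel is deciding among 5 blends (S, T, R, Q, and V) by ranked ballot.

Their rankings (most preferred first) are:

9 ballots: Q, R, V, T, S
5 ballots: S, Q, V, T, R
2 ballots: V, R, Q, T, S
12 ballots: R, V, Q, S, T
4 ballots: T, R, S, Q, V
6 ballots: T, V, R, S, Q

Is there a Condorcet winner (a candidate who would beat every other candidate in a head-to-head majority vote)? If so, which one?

R

Head-to-head results (38 voters total):
S vs T: T wins 21–17.
S vs R: R wins 33–5.
S vs Q: Q wins 23–15.
S vs V: V wins 29–9.
T vs R: R wins 23–15.
T vs Q: Q wins 28–10.
T vs V: V wins 28–10.
R vs Q: R wins 24–14.
R vs V: R wins 25–13.
Q vs V: V wins 20–18.
R beats each rival — S (33–5), T (23–15), Q (24–14), V (25–13) — so R is the Condorcet winner.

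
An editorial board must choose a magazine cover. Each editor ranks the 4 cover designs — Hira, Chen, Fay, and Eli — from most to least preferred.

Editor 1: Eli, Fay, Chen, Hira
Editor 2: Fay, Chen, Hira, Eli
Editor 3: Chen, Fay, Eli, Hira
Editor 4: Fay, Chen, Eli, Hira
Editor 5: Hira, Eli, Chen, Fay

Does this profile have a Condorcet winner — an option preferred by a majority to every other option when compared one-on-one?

Head-to-head results (5 voters total):
Hira vs Chen: Chen wins 4–1.
Hira vs Fay: Fay wins 4–1.
Hira vs Eli: Eli wins 3–2.
Chen vs Fay: Fay wins 3–2.
Chen vs Eli: Chen wins 3–2.
Fay vs Eli: Fay wins 3–2.
Fay beats each rival — Hira (4–1), Chen (3–2), Eli (3–2) — so Fay is the Condorcet winner.

Yes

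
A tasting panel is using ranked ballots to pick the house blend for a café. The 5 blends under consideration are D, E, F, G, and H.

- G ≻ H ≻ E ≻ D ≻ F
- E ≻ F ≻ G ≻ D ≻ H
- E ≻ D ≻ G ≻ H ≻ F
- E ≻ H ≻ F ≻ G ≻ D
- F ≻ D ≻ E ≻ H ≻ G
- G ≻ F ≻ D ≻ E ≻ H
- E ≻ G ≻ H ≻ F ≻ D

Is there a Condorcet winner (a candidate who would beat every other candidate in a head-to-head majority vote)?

Head-to-head results (7 voters total):
D vs E: E wins 5–2.
D vs F: F wins 5–2.
D vs G: G wins 5–2.
D vs H: D wins 4–3.
E vs F: E wins 5–2.
E vs G: E wins 5–2.
E vs H: E wins 6–1.
F vs G: G wins 4–3.
F vs H: H wins 4–3.
G vs H: G wins 5–2.
E beats each rival — D (5–2), F (5–2), G (5–2), H (6–1) — so E is the Condorcet winner.

Yes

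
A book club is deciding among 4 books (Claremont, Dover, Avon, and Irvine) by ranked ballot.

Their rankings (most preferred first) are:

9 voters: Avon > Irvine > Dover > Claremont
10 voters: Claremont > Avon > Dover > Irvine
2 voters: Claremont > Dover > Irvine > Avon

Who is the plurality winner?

Claremont

First-place vote totals:
  Claremont: 12
  Dover: 0
  Avon: 9
  Irvine: 0
Claremont has the most first-place votes.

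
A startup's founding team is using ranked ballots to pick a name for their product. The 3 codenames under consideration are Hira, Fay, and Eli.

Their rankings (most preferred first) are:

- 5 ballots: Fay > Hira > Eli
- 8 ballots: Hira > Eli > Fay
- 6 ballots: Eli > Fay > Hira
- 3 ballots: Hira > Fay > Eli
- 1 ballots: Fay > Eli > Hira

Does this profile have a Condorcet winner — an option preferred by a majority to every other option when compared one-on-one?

Head-to-head results (23 voters total):
Hira vs Fay: Fay wins 12–11.
Hira vs Eli: Hira wins 16–7.
Fay vs Eli: Eli wins 14–9.
No candidate beats all others: Hira beats Eli beats Fay beats Hira, a majority cycle.

No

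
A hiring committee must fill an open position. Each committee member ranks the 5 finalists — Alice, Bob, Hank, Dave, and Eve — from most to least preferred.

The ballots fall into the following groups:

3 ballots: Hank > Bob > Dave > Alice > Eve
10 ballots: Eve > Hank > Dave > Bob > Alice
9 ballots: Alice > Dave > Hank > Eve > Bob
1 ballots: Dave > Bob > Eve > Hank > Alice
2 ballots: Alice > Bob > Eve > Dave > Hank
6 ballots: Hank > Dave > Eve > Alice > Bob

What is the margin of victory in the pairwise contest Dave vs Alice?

Ballots ranking Dave above Alice: 3+10+1+6 = 20.
Ballots ranking Alice above Dave: 9+2 = 11.
Dave wins 20–11, a margin of 9.

9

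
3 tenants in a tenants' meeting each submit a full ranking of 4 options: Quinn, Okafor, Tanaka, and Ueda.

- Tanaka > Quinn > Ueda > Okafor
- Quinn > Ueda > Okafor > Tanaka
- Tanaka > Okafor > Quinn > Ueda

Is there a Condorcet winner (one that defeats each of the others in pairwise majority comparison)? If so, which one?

Head-to-head results (3 voters total):
Quinn vs Okafor: Quinn wins 2–1.
Quinn vs Tanaka: Tanaka wins 2–1.
Quinn vs Ueda: Quinn wins 3–0.
Okafor vs Tanaka: Tanaka wins 2–1.
Okafor vs Ueda: Ueda wins 2–1.
Tanaka vs Ueda: Tanaka wins 2–1.
Tanaka beats each rival — Quinn (2–1), Okafor (2–1), Ueda (2–1) — so Tanaka is the Condorcet winner.

Tanaka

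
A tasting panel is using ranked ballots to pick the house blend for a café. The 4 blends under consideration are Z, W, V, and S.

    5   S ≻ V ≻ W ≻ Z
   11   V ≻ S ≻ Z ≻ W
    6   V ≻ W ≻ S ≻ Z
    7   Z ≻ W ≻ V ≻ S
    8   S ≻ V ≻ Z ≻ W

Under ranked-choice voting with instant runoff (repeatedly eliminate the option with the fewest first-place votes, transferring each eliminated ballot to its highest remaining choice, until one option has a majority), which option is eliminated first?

Round 1: V 17, S 13, Z 7, W 0. W has the fewest and is eliminated.
Round 2: V 17, S 13, Z 7. Z has the fewest and is eliminated.
Round 3: V 24, S 13. V has a majority.

W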